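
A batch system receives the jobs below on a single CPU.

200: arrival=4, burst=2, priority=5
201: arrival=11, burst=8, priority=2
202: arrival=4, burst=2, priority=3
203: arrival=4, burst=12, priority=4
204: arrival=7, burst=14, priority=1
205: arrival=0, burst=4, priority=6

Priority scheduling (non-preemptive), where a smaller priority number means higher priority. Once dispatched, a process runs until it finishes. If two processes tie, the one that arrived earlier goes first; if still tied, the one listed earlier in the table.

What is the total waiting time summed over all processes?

Timeline: | 205 0-4 | 202 4-6 | 203 6-18 | 204 18-32 | 201 32-40 | 200 40-42 |
Completion: 200=42  201=40  202=6  203=18  204=32  205=4
Waiting = turnaround − burst: 200=36, 201=21, 202=0, 203=2, 204=11, 205=0
Total waiting = 36 + 21 + 0 + 2 + 11 + 0 = 70

70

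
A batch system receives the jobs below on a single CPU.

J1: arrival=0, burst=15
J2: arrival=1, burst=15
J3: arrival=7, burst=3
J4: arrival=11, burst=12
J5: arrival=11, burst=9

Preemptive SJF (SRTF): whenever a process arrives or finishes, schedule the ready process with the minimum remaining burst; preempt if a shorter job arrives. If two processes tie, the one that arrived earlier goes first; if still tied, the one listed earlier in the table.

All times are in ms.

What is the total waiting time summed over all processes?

Schedule: | J1 0-7 | J3 7-10 | J1 10-18 | J5 18-27 | J4 27-39 | J2 39-54 |
Completion: J1=18  J2=54  J3=10  J4=39  J5=27
Turnaround (C−A): J1=18  J2=53  J3=3  J4=28  J5=16
Waiting = turnaround − burst: J1=3, J2=38, J3=0, J4=16, J5=7
Total waiting = 3 + 38 + 0 + 16 + 7 = 64

64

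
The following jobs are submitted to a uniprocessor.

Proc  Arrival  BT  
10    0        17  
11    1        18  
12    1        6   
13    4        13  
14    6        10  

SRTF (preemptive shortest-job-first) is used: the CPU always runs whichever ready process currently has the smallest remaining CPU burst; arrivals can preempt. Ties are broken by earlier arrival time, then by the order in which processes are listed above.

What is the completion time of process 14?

17

Schedule: | 10 0-1 | 12 1-7 | 14 7-17 | 13 17-30 | 10 30-46 | 11 46-64 |
Completion: 10=46  11=64  12=7  13=30  14=17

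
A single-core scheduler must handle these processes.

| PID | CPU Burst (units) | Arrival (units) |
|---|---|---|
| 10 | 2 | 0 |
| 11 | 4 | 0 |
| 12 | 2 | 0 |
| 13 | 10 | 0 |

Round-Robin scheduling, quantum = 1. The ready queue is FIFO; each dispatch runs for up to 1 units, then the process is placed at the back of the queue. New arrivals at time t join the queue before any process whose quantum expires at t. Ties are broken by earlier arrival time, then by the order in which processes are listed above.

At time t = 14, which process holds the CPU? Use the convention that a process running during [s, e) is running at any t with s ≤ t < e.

Timeline: | 10 0-1 | 11 1-2 | 12 2-3 | 13 3-4 | 10 4-5 | 11 5-6 | 12 6-7 | 13 7-8 | 11 8-9 | 13 9-10 | 11 10-11 | 13 11-18 |
Completion: 10=5  11=11  12=7  13=18
Turnaround (C−A): 10=5  11=11  12=7  13=18

13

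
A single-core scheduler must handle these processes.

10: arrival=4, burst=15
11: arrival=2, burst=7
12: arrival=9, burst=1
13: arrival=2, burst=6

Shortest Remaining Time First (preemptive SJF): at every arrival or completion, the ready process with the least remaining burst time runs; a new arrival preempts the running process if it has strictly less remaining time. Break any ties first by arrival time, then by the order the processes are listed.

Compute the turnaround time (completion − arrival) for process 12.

1

Gantt: | idle 0-2 | 13 2-8 | 11 8-9 | 12 9-10 | 11 10-16 | 10 16-31 |
Completion: 10=31  11=16  12=10  13=8
Turnaround (C−A): 10=27  11=14  12=1  13=6
Turnaround(12) = completion − arrival = 10 − 9 = 1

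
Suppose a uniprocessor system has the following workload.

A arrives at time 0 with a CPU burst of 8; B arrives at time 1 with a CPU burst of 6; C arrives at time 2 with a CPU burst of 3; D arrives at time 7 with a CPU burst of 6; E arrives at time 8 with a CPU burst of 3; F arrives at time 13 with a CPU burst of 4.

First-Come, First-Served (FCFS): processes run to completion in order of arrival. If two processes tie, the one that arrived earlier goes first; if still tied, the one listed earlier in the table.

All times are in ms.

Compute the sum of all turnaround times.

Timeline: | A 0-8 | B 8-14 | C 14-17 | D 17-23 | E 23-26 | F 26-30 |
Completion: A=8  B=14  C=17  D=23  E=26  F=30
Turnaround (C−A): A=8  B=13  C=15  D=16  E=18  F=17
Turnaround = completion − arrival: A=8, B=13, C=15, D=16, E=18, F=17
Total turnaround = 8 + 13 + 15 + 16 + 18 + 17 = 87

87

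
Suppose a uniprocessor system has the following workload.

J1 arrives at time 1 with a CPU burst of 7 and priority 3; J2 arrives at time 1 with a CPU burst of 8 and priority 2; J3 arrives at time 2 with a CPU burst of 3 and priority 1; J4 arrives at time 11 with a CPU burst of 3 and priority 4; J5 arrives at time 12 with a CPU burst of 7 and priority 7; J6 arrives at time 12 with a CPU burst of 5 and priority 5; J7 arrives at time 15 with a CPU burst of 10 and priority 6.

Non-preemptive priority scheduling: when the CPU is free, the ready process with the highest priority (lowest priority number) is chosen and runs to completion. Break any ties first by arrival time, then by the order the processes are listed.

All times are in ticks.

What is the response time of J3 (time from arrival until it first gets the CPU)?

7

Schedule: | idle 0-1 | J2 1-9 | J3 9-12 | J1 12-19 | J4 19-22 | J6 22-27 | J7 27-37 | J5 37-44 |
Completion: J1=19  J2=9  J3=12  J4=22  J5=44  J6=27  J7=37
Turnaround (C−A): J1=18  J2=8  J3=10  J4=11  J5=32  J6=15  J7=22
Response(J3) = first start − arrival = 9 − 2 = 7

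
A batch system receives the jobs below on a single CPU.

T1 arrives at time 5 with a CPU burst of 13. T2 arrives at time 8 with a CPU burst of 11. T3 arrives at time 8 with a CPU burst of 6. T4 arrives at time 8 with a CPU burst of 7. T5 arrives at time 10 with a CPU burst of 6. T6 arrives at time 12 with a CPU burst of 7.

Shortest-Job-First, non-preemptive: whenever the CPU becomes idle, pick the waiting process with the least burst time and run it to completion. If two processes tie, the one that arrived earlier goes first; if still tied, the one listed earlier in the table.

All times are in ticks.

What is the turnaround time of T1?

Gantt: | idle 0-5 | T1 5-18 | T3 18-24 | T5 24-30 | T4 30-37 | T6 37-44 | T2 44-55 |
Completion: T1=18  T2=55  T3=24  T4=37  T5=30  T6=44
Turnaround (C−A): T1=13  T2=47  T3=16  T4=29  T5=20  T6=32
Turnaround(T1) = completion − arrival = 18 − 5 = 13

13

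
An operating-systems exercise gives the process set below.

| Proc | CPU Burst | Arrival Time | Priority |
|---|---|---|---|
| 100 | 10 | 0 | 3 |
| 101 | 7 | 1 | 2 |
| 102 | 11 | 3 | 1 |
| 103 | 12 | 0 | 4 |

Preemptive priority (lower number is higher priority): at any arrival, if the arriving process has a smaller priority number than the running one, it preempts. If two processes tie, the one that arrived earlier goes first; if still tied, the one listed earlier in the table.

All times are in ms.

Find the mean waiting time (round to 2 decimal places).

14.25

Schedule: | 100 0-1 | 101 1-3 | 102 3-14 | 101 14-19 | 100 19-28 | 103 28-40 |
Completion: 100=28  101=19  102=14  103=40
Turnaround (C−A): 100=28  101=18  102=11  103=40
Waiting times: 100=18, 101=11, 102=0, 103=28
Average waiting = (18+11+0+28) / 4 = 57/4 = 14.25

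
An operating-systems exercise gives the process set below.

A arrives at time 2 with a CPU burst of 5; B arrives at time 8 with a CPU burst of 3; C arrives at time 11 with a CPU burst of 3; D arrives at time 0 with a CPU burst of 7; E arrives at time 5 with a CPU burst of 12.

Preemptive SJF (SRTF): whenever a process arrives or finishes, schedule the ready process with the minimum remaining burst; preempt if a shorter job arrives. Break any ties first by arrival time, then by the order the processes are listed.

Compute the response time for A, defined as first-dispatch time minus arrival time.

Gantt: | D 0-7 | A 7-8 | B 8-11 | C 11-14 | A 14-18 | E 18-30 |
Completion: A=18  B=11  C=14  D=7  E=30
Response(A) = first start − arrival = 7 − 2 = 5

5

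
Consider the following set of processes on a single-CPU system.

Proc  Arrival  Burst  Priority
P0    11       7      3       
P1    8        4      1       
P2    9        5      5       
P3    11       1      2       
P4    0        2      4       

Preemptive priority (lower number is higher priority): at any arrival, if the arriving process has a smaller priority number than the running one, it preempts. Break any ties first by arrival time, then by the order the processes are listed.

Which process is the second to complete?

P1

Gantt: | P4 0-2 | idle 2-8 | P1 8-12 | P3 12-13 | P0 13-20 | P2 20-25 |
Completion: P0=20  P1=12  P2=25  P3=13  P4=2
Turnaround (C−A): P0=9  P1=4  P2=16  P3=2  P4=2
Finish order: P4 → P1 → P3 → P0 → P2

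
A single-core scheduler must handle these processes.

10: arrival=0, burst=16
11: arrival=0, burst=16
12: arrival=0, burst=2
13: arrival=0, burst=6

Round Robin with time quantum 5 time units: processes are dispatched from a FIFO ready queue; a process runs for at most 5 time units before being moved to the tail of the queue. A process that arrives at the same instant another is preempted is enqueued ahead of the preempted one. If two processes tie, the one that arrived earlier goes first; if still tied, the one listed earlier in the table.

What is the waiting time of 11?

24

Gantt: | 10 0-5 | 11 5-10 | 12 10-12 | 13 12-17 | 10 17-22 | 11 22-27 | 13 27-28 | 10 28-33 | 11 33-38 | 10 38-39 | 11 39-40 |
Completion: 10=39  11=40  12=12  13=28
Waiting(11) = turnaround − burst = 40 − 16 = 24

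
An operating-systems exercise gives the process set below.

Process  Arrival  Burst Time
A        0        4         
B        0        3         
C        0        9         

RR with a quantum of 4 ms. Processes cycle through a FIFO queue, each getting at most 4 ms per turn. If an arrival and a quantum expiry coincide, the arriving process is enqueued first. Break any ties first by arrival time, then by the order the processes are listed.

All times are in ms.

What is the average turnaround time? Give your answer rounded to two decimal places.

9.00

Timeline: | A 0-4 | B 4-7 | C 7-16 |
Completion: A=4  B=7  C=16
Turnaround (C−A): A=4  B=7  C=16
Turnaround times: A=4, B=7, C=16
Average turnaround = (4+7+16) / 3 = 27/3 = 9.00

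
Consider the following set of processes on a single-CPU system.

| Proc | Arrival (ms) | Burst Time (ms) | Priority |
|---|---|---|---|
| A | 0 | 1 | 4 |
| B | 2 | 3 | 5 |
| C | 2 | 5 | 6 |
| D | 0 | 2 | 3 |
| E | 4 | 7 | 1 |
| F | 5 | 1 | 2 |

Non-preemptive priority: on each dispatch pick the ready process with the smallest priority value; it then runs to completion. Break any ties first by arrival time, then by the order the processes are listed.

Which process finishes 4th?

E

Gantt: | D 0-2 | A 2-3 | B 3-6 | E 6-13 | F 13-14 | C 14-19 |
Completion: A=3  B=6  C=19  D=2  E=13  F=14
Finish order: D → A → B → E → F → C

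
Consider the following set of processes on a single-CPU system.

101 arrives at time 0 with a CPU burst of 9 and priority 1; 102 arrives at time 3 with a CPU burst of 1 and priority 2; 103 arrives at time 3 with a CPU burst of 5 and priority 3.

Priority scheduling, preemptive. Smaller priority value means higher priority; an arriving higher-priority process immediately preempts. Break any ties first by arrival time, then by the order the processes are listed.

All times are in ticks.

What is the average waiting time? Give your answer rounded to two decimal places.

4.33

Schedule: | 101 0-9 | 102 9-10 | 103 10-15 |
Completion: 101=9  102=10  103=15
Waiting times: 101=0, 102=6, 103=7
Average waiting = (0+6+7) / 3 = 13/3 = 4.33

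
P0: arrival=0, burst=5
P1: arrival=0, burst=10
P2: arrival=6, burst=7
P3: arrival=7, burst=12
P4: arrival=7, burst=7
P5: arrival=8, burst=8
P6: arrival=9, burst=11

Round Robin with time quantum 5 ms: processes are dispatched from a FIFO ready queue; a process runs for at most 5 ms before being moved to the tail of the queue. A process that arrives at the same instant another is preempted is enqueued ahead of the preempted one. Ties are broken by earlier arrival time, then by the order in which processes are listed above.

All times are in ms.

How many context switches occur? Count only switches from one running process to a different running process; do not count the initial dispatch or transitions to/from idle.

Gantt: | P0 0-5 | P1 5-10 | P2 10-15 | P3 15-20 | P4 20-25 | P5 25-30 | P6 30-35 | P1 35-40 | P2 40-42 | P3 42-47 | P4 47-49 | P5 49-52 | P6 52-57 | P3 57-59 | P6 59-60 |
Completion: P0=5  P1=40  P2=42  P3=59  P4=49  P5=52  P6=60

14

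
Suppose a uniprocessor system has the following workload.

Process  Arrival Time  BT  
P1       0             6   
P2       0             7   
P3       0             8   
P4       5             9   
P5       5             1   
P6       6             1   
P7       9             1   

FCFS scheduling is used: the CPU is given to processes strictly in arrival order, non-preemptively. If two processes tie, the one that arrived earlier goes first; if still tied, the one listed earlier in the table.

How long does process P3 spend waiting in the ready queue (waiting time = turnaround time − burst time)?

Schedule: | P1 0-6 | P2 6-13 | P3 13-21 | P4 21-30 | P5 30-31 | P6 31-32 | P7 32-33 |
Completion: P1=6  P2=13  P3=21  P4=30  P5=31  P6=32  P7=33
Turnaround (C−A): P1=6  P2=13  P3=21  P4=25  P5=26  P6=26  P7=24
Waiting(P3) = turnaround − burst = 21 − 8 = 13

13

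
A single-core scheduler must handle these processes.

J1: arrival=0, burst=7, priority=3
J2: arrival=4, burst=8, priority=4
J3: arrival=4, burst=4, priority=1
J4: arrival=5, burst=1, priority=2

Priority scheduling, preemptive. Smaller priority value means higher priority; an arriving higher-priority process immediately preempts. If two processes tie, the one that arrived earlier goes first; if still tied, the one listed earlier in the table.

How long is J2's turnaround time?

16

Schedule: | J1 0-4 | J3 4-8 | J4 8-9 | J1 9-12 | J2 12-20 |
Completion: J1=12  J2=20  J3=8  J4=9
Turnaround (C−A): J1=12  J2=16  J3=4  J4=4
Turnaround(J2) = completion − arrival = 20 − 4 = 16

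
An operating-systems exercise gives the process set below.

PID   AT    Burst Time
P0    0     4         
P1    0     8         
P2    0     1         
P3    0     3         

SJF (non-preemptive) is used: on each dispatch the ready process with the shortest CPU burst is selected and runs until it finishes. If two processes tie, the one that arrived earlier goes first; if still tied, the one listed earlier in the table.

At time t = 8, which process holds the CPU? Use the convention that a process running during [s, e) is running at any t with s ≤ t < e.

Timeline: | P2 0-1 | P3 1-4 | P0 4-8 | P1 8-16 |
Completion: P0=8  P1=16  P2=1  P3=4
Turnaround (C−A): P0=8  P1=16  P2=1  P3=4

P1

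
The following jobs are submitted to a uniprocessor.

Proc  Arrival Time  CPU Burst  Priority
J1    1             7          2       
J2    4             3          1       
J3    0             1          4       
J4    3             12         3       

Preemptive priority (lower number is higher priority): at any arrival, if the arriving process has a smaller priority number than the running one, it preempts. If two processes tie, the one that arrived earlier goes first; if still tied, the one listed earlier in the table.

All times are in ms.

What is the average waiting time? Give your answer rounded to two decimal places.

2.75

Timeline: | J3 0-1 | J1 1-4 | J2 4-7 | J1 7-11 | J4 11-23 |
Completion: J1=11  J2=7  J3=1  J4=23
Turnaround (C−A): J1=10  J2=3  J3=1  J4=20
Waiting times: J1=3, J2=0, J3=0, J4=8
Average waiting = (3+0+0+8) / 4 = 11/4 = 2.75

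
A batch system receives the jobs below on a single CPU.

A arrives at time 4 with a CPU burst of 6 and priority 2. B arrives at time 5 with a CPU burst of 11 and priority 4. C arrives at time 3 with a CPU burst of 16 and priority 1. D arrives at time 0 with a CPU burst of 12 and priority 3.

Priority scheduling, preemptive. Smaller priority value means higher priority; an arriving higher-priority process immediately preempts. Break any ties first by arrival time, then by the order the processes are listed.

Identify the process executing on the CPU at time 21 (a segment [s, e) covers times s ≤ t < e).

Timeline: | D 0-3 | C 3-19 | A 19-25 | D 25-34 | B 34-45 |
Completion: A=25  B=45  C=19  D=34
Turnaround (C−A): A=21  B=40  C=16  D=34

A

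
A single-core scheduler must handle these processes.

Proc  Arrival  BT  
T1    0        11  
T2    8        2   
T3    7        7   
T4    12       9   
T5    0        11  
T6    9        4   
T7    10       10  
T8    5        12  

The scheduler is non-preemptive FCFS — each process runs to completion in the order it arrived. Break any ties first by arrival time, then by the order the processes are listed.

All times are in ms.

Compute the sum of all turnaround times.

Gantt: | T1 0-11 | T5 11-22 | T8 22-34 | T3 34-41 | T2 41-43 | T6 43-47 | T7 47-57 | T4 57-66 |
Completion: T1=11  T2=43  T3=41  T4=66  T5=22  T6=47  T7=57  T8=34
Turnaround = completion − arrival: T1=11, T2=35, T3=34, T4=54, T5=22, T6=38, T7=47, T8=29
Total turnaround = 11 + 35 + 34 + 54 + 22 + 38 + 47 + 29 = 270

270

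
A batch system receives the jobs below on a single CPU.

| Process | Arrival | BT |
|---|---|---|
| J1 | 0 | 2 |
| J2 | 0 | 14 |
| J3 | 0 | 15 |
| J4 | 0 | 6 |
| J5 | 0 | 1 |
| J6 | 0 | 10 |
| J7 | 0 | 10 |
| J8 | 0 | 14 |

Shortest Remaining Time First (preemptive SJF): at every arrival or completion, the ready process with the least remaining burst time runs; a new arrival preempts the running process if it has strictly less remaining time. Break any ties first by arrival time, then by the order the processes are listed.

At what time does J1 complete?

Gantt: | J5 0-1 | J1 1-3 | J4 3-9 | J6 9-19 | J7 19-29 | J2 29-43 | J8 43-57 | J3 57-72 |
Completion: J1=3  J2=43  J3=72  J4=9  J5=1  J6=19  J7=29  J8=57

3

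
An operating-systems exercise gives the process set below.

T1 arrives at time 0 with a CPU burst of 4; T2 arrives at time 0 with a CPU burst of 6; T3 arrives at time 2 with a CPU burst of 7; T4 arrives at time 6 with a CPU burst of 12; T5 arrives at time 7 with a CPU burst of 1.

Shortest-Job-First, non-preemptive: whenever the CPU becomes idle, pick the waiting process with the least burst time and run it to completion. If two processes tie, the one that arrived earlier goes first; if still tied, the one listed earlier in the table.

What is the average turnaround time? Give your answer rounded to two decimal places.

Timeline: | T1 0-4 | T2 4-10 | T5 10-11 | T3 11-18 | T4 18-30 |
Completion: T1=4  T2=10  T3=18  T4=30  T5=11
Turnaround (C−A): T1=4  T2=10  T3=16  T4=24  T5=4
Turnaround times: T1=4, T2=10, T3=16, T4=24, T5=4
Average turnaround = (4+10+16+24+4) / 5 = 58/5 = 11.60

11.60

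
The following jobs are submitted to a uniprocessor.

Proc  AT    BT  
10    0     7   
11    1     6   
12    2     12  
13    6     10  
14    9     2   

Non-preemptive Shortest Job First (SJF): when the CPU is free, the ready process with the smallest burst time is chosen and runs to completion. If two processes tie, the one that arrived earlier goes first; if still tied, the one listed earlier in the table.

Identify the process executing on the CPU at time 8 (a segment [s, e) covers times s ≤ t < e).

Gantt: | 10 0-7 | 11 7-13 | 14 13-15 | 13 15-25 | 12 25-37 |
Completion: 10=7  11=13  12=37  13=25  14=15

11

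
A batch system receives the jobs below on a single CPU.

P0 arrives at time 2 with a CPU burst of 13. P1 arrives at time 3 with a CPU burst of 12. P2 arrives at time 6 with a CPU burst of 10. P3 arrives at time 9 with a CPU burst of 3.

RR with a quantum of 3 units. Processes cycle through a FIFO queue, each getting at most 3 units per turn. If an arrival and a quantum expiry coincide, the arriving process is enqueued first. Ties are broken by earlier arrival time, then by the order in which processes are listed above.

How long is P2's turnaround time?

34

Timeline: | idle 0-2 | P0 2-5 | P1 5-8 | P0 8-11 | P2 11-14 | P1 14-17 | P3 17-20 | P0 20-23 | P2 23-26 | P1 26-29 | P0 29-32 | P2 32-35 | P1 35-38 | P0 38-39 | P2 39-40 |
Completion: P0=39  P1=38  P2=40  P3=20
Turnaround (C−A): P0=37  P1=35  P2=34  P3=11
Turnaround(P2) = completion − arrival = 40 − 6 = 34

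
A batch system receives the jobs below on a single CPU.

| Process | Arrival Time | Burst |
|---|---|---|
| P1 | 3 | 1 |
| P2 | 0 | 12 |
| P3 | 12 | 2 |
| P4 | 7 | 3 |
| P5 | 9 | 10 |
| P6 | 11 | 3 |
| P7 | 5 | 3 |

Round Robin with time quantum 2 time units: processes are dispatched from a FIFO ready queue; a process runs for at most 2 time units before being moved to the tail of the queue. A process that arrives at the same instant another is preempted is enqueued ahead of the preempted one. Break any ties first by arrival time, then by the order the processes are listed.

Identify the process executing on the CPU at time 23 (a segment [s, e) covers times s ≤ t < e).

Timeline: | P2 0-4 | P1 4-5 | P2 5-7 | P7 7-9 | P4 9-11 | P2 11-13 | P5 13-15 | P7 15-16 | P6 16-18 | P4 18-19 | P3 19-21 | P2 21-23 | P5 23-25 | P6 25-26 | P2 26-28 | P5 28-34 |
Completion: P1=5  P2=28  P3=21  P4=19  P5=34  P6=26  P7=16
Turnaround (C−A): P1=2  P2=28  P3=9  P4=12  P5=25  P6=15  P7=11

P5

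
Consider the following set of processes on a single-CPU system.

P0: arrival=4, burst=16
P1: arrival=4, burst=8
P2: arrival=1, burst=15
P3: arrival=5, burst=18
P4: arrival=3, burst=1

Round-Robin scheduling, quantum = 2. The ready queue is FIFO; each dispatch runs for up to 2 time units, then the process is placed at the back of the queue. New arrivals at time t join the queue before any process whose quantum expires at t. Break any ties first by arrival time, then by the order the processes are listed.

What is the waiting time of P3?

36

Schedule: | idle 0-1 | P2 1-3 | P4 3-4 | P2 4-6 | P0 6-8 | P1 8-10 | P3 10-12 | P2 12-14 | P0 14-16 | P1 16-18 | P3 18-20 | P2 20-22 | P0 22-24 | P1 24-26 | P3 26-28 | P2 28-30 | P0 30-32 | P1 32-34 | P3 34-36 | P2 36-38 | P0 38-40 | P3 40-42 | P2 42-44 | P0 44-46 | P3 46-48 | P2 48-49 | P0 49-51 | P3 51-53 | P0 53-55 | P3 55-59 |
Completion: P0=55  P1=34  P2=49  P3=59  P4=4
Waiting(P3) = turnaround − burst = 54 − 18 = 36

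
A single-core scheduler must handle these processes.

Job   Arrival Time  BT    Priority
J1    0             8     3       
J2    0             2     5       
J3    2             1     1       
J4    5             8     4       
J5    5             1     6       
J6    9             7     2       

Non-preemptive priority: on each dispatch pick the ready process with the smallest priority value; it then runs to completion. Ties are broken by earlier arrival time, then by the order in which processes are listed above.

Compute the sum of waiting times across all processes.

62

Schedule: | J1 0-8 | J3 8-9 | J6 9-16 | J4 16-24 | J2 24-26 | J5 26-27 |
Completion: J1=8  J2=26  J3=9  J4=24  J5=27  J6=16
Turnaround (C−A): J1=8  J2=26  J3=7  J4=19  J5=22  J6=7
Waiting = turnaround − burst: J1=0, J2=24, J3=6, J4=11, J5=21, J6=0
Total waiting = 0 + 24 + 6 + 11 + 21 + 0 = 62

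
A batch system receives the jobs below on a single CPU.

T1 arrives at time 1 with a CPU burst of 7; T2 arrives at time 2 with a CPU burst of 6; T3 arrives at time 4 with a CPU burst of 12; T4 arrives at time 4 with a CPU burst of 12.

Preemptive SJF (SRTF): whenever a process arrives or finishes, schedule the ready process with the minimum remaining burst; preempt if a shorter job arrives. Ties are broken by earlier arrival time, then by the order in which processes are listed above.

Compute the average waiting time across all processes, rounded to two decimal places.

Timeline: | idle 0-1 | T1 1-8 | T2 8-14 | T3 14-26 | T4 26-38 |
Completion: T1=8  T2=14  T3=26  T4=38
Turnaround (C−A): T1=7  T2=12  T3=22  T4=34
Waiting times: T1=0, T2=6, T3=10, T4=22
Average waiting = (0+6+10+22) / 4 = 38/4 = 9.50

9.50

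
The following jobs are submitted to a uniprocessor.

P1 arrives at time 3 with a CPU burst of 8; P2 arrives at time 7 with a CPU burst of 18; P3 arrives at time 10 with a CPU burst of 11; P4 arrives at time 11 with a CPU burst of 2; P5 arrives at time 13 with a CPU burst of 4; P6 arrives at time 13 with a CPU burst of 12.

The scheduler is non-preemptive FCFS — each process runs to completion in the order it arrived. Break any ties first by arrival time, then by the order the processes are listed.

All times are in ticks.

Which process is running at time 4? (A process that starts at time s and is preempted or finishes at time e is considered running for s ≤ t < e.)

P1

Gantt: | idle 0-3 | P1 3-11 | P2 11-29 | P3 29-40 | P4 40-42 | P5 42-46 | P6 46-58 |
Completion: P1=11  P2=29  P3=40  P4=42  P5=46  P6=58
Turnaround (C−A): P1=8  P2=22  P3=30  P4=31  P5=33  P6=45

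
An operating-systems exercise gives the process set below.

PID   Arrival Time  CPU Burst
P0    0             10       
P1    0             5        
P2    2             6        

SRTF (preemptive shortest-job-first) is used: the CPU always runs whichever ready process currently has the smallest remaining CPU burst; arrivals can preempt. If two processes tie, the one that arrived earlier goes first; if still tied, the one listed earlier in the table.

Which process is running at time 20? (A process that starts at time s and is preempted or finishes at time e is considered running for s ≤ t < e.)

Schedule: | P1 0-5 | P2 5-11 | P0 11-21 |
Completion: P0=21  P1=5  P2=11
Turnaround (C−A): P0=21  P1=5  P2=9

P0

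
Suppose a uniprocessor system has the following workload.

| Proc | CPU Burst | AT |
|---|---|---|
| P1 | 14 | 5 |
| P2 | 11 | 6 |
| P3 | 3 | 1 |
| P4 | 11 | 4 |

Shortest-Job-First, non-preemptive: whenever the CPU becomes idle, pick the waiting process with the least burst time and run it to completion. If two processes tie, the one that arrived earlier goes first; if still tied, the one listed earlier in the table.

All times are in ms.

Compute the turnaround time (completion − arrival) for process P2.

20

Schedule: | idle 0-1 | P3 1-4 | P4 4-15 | P2 15-26 | P1 26-40 |
Completion: P1=40  P2=26  P3=4  P4=15
Turnaround (C−A): P1=35  P2=20  P3=3  P4=11
Turnaround(P2) = completion − arrival = 26 − 6 = 20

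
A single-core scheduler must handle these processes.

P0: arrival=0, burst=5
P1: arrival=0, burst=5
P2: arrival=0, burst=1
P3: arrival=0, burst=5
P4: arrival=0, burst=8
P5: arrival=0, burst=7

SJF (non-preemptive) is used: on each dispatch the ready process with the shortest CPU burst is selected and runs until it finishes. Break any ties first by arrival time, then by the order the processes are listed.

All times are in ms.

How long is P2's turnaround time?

1

Schedule: | P2 0-1 | P0 1-6 | P1 6-11 | P3 11-16 | P5 16-23 | P4 23-31 |
Completion: P0=6  P1=11  P2=1  P3=16  P4=31  P5=23
Turnaround(P2) = completion − arrival = 1 − 0 = 1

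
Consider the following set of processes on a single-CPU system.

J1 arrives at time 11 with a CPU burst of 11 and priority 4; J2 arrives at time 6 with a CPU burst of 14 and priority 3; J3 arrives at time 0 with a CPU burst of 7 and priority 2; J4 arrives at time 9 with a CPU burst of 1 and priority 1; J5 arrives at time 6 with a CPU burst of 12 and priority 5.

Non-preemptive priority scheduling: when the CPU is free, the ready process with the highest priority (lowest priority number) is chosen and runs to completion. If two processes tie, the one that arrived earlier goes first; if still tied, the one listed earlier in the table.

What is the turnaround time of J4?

Gantt: | J3 0-7 | J2 7-21 | J4 21-22 | J1 22-33 | J5 33-45 |
Completion: J1=33  J2=21  J3=7  J4=22  J5=45
Turnaround(J4) = completion − arrival = 22 − 9 = 13

13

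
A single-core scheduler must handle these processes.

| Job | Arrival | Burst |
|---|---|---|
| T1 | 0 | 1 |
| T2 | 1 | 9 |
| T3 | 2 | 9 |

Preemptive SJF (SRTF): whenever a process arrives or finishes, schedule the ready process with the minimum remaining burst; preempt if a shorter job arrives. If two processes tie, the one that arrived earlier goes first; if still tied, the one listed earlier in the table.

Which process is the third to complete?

T3

Schedule: | T1 0-1 | T2 1-10 | T3 10-19 |
Completion: T1=1  T2=10  T3=19
Finish order: T1 → T2 → T3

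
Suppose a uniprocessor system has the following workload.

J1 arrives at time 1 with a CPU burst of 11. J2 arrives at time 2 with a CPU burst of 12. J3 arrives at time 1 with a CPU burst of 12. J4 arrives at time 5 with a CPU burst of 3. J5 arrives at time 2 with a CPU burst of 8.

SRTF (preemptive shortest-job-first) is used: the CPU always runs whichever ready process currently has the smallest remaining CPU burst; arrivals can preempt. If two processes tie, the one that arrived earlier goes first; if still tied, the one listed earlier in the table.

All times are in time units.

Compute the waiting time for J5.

Schedule: | idle 0-1 | J1 1-2 | J5 2-5 | J4 5-8 | J5 8-13 | J1 13-23 | J3 23-35 | J2 35-47 |
Completion: J1=23  J2=47  J3=35  J4=8  J5=13
Waiting(J5) = turnaround − burst = 11 − 8 = 3

3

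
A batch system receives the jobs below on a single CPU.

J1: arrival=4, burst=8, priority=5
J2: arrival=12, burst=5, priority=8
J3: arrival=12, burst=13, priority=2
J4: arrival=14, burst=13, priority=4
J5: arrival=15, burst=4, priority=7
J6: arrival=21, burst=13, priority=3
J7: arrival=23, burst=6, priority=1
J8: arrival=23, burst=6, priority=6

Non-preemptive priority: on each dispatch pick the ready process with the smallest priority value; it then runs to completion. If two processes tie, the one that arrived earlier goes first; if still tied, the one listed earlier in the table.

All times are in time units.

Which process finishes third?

Gantt: | idle 0-4 | J1 4-12 | J3 12-25 | J7 25-31 | J6 31-44 | J4 44-57 | J8 57-63 | J5 63-67 | J2 67-72 |
Completion: J1=12  J2=72  J3=25  J4=57  J5=67  J6=44  J7=31  J8=63
Turnaround (C−A): J1=8  J2=60  J3=13  J4=43  J5=52  J6=23  J7=8  J8=40
Finish order: J1 → J3 → J7 → J6 → J4 → J8 → J5 → J2

J7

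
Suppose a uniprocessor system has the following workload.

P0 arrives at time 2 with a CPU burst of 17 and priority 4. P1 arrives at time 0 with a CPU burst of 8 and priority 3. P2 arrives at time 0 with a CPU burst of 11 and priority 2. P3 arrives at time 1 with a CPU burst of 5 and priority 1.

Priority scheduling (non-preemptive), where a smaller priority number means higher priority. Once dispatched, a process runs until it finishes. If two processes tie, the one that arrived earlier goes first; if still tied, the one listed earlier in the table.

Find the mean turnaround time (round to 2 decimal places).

22.25

Timeline: | P2 0-11 | P3 11-16 | P1 16-24 | P0 24-41 |
Completion: P0=41  P1=24  P2=11  P3=16
Turnaround (C−A): P0=39  P1=24  P2=11  P3=15
Turnaround times: P0=39, P1=24, P2=11, P3=15
Average turnaround = (39+24+11+15) / 4 = 89/4 = 22.25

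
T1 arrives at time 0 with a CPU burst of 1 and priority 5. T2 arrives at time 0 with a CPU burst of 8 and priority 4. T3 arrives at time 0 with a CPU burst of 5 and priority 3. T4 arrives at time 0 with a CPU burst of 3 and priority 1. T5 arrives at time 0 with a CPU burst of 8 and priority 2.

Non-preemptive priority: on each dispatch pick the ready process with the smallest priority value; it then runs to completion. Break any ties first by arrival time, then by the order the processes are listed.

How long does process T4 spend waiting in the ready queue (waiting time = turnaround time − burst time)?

0

Schedule: | T4 0-3 | T5 3-11 | T3 11-16 | T2 16-24 | T1 24-25 |
Completion: T1=25  T2=24  T3=16  T4=3  T5=11
Turnaround (C−A): T1=25  T2=24  T3=16  T4=3  T5=11
Waiting(T4) = turnaround − burst = 3 − 3 = 0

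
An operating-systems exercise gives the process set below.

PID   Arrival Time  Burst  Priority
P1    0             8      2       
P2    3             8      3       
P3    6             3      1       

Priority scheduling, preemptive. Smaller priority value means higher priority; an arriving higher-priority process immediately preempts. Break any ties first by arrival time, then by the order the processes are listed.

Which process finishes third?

P2

Gantt: | P1 0-6 | P3 6-9 | P1 9-11 | P2 11-19 |
Completion: P1=11  P2=19  P3=9
Turnaround (C−A): P1=11  P2=16  P3=3
Finish order: P3 → P1 → P2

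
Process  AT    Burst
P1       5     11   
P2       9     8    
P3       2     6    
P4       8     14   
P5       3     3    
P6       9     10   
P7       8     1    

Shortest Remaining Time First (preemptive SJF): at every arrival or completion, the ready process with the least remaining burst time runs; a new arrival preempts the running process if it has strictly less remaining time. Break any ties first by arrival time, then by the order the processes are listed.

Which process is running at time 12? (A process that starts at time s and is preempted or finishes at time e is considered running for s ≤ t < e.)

P2

Gantt: | idle 0-2 | P3 2-3 | P5 3-6 | P3 6-8 | P7 8-9 | P3 9-12 | P2 12-20 | P6 20-30 | P1 30-41 | P4 41-55 |
Completion: P1=41  P2=20  P3=12  P4=55  P5=6  P6=30  P7=9
Turnaround (C−A): P1=36  P2=11  P3=10  P4=47  P5=3  P6=21  P7=1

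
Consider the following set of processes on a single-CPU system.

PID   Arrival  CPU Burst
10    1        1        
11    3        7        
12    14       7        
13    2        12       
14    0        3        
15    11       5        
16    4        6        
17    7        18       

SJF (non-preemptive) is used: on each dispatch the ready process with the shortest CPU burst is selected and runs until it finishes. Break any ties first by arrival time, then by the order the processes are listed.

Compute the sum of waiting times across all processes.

Gantt: | 14 0-3 | 10 3-4 | 16 4-10 | 11 10-17 | 15 17-22 | 12 22-29 | 13 29-41 | 17 41-59 |
Completion: 10=4  11=17  12=29  13=41  14=3  15=22  16=10  17=59
Turnaround (C−A): 10=3  11=14  12=15  13=39  14=3  15=11  16=6  17=52
Waiting = turnaround − burst: 10=2, 11=7, 12=8, 13=27, 14=0, 15=6, 16=0, 17=34
Total waiting = 2 + 7 + 8 + 27 + 0 + 6 + 0 + 34 = 84

84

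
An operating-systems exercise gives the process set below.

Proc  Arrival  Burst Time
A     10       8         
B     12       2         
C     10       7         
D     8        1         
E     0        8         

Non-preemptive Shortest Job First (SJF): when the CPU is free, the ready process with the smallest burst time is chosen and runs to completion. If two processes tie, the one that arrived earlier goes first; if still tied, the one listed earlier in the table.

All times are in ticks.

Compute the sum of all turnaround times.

Timeline: | E 0-8 | D 8-9 | idle 9-10 | C 10-17 | B 17-19 | A 19-27 |
Completion: A=27  B=19  C=17  D=9  E=8
Turnaround (C−A): A=17  B=7  C=7  D=1  E=8
Turnaround = completion − arrival: A=17, B=7, C=7, D=1, E=8
Total turnaround = 17 + 7 + 7 + 1 + 8 = 40

40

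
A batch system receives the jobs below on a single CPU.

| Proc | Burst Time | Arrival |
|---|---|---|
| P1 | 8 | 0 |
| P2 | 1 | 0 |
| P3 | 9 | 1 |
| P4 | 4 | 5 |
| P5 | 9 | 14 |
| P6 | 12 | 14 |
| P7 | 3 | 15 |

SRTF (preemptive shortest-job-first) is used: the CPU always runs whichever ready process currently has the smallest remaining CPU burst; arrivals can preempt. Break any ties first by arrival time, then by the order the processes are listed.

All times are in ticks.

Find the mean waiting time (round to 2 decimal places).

Timeline: | P2 0-1 | P1 1-9 | P4 9-13 | P3 13-15 | P7 15-18 | P3 18-25 | P5 25-34 | P6 34-46 |
Completion: P1=9  P2=1  P3=25  P4=13  P5=34  P6=46  P7=18
Turnaround (C−A): P1=9  P2=1  P3=24  P4=8  P5=20  P6=32  P7=3
Waiting times: P1=1, P2=0, P3=15, P4=4, P5=11, P6=20, P7=0
Average waiting = (1+0+15+4+11+20+0) / 7 = 51/7 = 7.29

7.29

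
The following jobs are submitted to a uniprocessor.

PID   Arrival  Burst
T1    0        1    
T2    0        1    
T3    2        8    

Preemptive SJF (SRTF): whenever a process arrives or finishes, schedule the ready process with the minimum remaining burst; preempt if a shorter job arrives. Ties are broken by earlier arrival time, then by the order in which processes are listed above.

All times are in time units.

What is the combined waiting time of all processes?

Schedule: | T1 0-1 | T2 1-2 | T3 2-10 |
Completion: T1=1  T2=2  T3=10
Waiting = turnaround − burst: T1=0, T2=1, T3=0
Total waiting = 0 + 1 + 0 = 1

1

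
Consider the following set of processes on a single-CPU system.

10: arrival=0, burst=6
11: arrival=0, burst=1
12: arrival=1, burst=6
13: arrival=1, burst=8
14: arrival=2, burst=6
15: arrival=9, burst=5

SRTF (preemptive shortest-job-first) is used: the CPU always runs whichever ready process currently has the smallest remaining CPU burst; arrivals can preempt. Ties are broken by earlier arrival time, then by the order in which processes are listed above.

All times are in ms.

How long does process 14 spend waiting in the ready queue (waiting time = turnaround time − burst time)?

Gantt: | 11 0-1 | 10 1-7 | 12 7-13 | 15 13-18 | 14 18-24 | 13 24-32 |
Completion: 10=7  11=1  12=13  13=32  14=24  15=18
Turnaround (C−A): 10=7  11=1  12=12  13=31  14=22  15=9
Waiting(14) = turnaround − burst = 22 − 6 = 16

16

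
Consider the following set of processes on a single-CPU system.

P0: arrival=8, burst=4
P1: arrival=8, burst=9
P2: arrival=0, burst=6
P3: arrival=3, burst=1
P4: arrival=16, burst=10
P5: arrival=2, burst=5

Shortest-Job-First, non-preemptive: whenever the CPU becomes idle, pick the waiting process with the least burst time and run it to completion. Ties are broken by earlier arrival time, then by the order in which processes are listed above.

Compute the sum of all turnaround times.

64

Gantt: | P2 0-6 | P3 6-7 | P5 7-12 | P0 12-16 | P1 16-25 | P4 25-35 |
Completion: P0=16  P1=25  P2=6  P3=7  P4=35  P5=12
Turnaround = completion − arrival: P0=8, P1=17, P2=6, P3=4, P4=19, P5=10
Total turnaround = 8 + 17 + 6 + 4 + 19 + 10 = 64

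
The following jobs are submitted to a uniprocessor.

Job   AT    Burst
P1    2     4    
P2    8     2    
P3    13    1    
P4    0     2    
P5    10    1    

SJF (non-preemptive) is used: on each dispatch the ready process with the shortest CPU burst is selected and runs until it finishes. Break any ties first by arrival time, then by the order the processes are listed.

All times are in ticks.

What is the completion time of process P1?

6

Gantt: | P4 0-2 | P1 2-6 | idle 6-8 | P2 8-10 | P5 10-11 | idle 11-13 | P3 13-14 |
Completion: P1=6  P2=10  P3=14  P4=2  P5=11
Turnaround (C−A): P1=4  P2=2  P3=1  P4=2  P5=1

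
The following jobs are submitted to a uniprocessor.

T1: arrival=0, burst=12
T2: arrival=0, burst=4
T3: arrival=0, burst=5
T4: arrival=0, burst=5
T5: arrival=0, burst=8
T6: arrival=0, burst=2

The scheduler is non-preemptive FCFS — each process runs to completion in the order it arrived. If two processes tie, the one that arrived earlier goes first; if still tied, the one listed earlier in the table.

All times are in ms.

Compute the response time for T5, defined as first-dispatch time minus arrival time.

Timeline: | T1 0-12 | T2 12-16 | T3 16-21 | T4 21-26 | T5 26-34 | T6 34-36 |
Completion: T1=12  T2=16  T3=21  T4=26  T5=34  T6=36
Turnaround (C−A): T1=12  T2=16  T3=21  T4=26  T5=34  T6=36
Response(T5) = first start − arrival = 26 − 0 = 26

26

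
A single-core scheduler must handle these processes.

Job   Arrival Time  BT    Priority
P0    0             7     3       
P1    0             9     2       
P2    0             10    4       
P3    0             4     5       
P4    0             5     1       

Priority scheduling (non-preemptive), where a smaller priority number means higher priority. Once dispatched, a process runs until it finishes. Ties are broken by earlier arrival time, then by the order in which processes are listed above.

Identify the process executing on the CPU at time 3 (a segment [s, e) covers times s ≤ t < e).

Schedule: | P4 0-5 | P1 5-14 | P0 14-21 | P2 21-31 | P3 31-35 |
Completion: P0=21  P1=14  P2=31  P3=35  P4=5

P4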